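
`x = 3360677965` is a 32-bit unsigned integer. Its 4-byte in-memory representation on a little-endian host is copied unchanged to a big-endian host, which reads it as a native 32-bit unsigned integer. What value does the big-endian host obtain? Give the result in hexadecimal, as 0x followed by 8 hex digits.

0x4DE04FC8

3360677965 in 32-bit hexadecimal is 0xC84FE04D.
Stored little-endian, the bytes at ascending addresses are 4D E0 4F C8.
Read back as big-endian, the last byte is least significant, giving 0x4DE04FC8.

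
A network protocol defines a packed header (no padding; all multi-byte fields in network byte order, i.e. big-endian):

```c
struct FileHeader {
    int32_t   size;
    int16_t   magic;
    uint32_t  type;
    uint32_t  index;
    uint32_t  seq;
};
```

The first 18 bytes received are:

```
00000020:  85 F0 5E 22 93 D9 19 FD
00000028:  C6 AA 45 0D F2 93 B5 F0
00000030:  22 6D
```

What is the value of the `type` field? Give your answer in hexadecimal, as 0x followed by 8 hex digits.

`type` follows `size` (4 B), `magic` (2 B), so it starts at offset 4 + 2 = 6 and occupies 4 bytes.
Bytes at offsets 6..9: 19 FD C6 AA.
Big-endian stores the most-significant byte at the lowest address.
The bytes are already most-significant first: 0x19FDC6AA.

0x19FDC6AA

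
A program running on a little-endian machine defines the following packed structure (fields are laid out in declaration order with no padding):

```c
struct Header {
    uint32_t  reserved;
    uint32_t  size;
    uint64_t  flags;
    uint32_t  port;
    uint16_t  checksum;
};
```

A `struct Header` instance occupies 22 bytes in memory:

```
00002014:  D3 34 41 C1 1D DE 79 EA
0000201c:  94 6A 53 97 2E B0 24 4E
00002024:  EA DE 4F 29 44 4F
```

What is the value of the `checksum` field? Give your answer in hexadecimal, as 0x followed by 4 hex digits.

0x4F44

`checksum` follows `reserved` (4 B), `size` (4 B), `flags` (8 B), `port` (4 B), so it starts at offset 4 + 4 + 8 + 4 = 20 and occupies 2 bytes.
Bytes at offsets 20..21: 44 4F.
Little-endian stores the least-significant byte at the lowest address.
Reassemble most-significant byte first: 4F 44 → 0x4F44.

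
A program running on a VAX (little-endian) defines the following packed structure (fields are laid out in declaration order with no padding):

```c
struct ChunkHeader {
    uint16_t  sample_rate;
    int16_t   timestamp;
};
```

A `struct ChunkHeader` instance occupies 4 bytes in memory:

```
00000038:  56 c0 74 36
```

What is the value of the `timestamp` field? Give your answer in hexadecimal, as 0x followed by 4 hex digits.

0x3674

`timestamp` follows `sample_rate` (2 bytes), so it starts at byte offset 2 and occupies 2 bytes.
Bytes at offsets 2..3: 74 36.
In little-endian order the low byte comes first in memory.
Reassemble most-significant byte first: 36 74 → 0x3674.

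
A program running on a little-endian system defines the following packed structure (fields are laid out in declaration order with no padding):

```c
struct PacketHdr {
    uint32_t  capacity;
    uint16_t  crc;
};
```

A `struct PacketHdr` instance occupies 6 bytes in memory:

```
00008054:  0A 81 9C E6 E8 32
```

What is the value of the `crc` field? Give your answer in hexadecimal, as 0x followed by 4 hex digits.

0x32E8

`crc` follows `capacity` (4 bytes), so it starts at byte offset 4 and occupies 2 bytes.
Bytes at offsets 4..5: E8 32.
Little-endian: lowest address holds the least-significant byte.
Reassemble most-significant byte first: 32 E8 → 0x32E8.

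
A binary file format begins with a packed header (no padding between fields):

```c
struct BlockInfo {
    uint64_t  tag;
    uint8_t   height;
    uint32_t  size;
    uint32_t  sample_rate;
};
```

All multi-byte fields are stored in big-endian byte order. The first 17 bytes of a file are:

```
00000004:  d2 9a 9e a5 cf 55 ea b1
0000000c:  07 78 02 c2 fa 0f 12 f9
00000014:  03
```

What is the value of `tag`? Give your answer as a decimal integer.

15175616329363614385

`tag` is the first field, at byte offset 0, occupying 8 bytes.
Bytes at offsets 0..7: D2 9A 9E A5 CF 55 EA B1.
Big-endian stores the most-significant byte at the lowest address.
The bytes are already most-significant first: 0xD29A9EA5CF55EAB1.
0xD29A9EA5CF55EAB1 = 15175616329363614385.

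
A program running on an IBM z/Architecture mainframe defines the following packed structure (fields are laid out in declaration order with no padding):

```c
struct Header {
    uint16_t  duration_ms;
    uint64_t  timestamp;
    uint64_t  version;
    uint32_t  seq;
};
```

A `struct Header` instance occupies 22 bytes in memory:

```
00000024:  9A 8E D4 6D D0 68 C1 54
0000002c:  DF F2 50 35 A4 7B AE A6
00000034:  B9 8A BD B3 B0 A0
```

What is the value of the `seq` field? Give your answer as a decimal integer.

3182669984

`seq` follows `duration_ms` (2 B), `timestamp` (8 B), `version` (8 B), so it starts at offset 2 + 8 + 8 = 18 and occupies 4 bytes.
Bytes at offsets 18..21: BD B3 B0 A0.
Big-endian stores the most-significant byte at the lowest address.
The bytes are already most-significant first: 0xBDB3B0A0.
0xBDB3B0A0 = 3182669984.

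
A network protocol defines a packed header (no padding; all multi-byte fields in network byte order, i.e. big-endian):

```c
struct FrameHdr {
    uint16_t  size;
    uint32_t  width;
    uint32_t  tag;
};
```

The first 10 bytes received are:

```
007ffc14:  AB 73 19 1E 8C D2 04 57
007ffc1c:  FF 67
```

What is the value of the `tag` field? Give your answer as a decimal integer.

`tag` follows `size` (2 B), `width` (4 B), so it starts at offset 2 + 4 = 6 and occupies 4 bytes.
Bytes at offsets 6..9: 04 57 FF 67.
In big-endian order the high byte comes first in memory.
The bytes are already most-significant first: 0x0457FF67.
0x0457FF67 = 72875879.

72875879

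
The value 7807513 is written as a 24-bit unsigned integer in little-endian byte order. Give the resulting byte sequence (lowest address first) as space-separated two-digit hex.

19 22 77

7807513 in hexadecimal, padded to 24 bits, is 0x772219.
Split into bytes (most-significant first): 77 22 19.
Little-endian: lowest address holds the least-significant byte.
So at ascending addresses the bytes are 19 22 77.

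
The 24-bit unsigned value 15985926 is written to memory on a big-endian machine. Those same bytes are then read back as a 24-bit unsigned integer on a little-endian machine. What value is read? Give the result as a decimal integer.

454131

15985926 in 24-bit hexadecimal is 0xF3ED06.
Stored big-endian, the bytes at ascending addresses are F3 ED 06.
Read back as little-endian, the first byte is least significant, giving 0x06EDF3.
0x06EDF3 = 454131.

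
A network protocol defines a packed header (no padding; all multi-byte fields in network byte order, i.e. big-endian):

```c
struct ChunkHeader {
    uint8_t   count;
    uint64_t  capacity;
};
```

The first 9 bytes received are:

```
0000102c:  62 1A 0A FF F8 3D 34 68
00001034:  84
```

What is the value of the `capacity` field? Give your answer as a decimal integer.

1876593636397049988

`capacity` follows `count` (1 byte), so it starts at byte offset 1 and occupies 8 bytes.
Bytes at offsets 1..8: 1A 0A FF F8 3D 34 68 84.
In big-endian order the high byte comes first in memory.
The bytes are already most-significant first: 0x1A0AFFF83D346884.
0x1A0AFFF83D346884 = 1876593636397049988.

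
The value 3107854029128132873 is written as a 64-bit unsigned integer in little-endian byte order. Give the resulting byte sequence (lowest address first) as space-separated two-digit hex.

09 E9 F2 FB C5 50 21 2B

3107854029128132873 in hexadecimal, padded to 64 bits, is 0x2B2150C5FBF2E909.
Split into bytes (most-significant first): 2B 21 50 C5 FB F2 E9 09.
Little-endian stores the least-significant byte at the lowest address.
So at ascending addresses the bytes are 09 E9 F2 FB C5 50 21 2B.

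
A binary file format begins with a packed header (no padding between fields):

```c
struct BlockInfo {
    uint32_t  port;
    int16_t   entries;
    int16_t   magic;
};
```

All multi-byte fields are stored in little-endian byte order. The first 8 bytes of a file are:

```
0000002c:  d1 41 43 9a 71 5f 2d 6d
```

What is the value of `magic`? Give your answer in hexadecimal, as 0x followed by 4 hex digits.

`magic` follows `port` (4 B), `entries` (2 B), so it starts at offset 4 + 2 = 6 and occupies 2 bytes.
Bytes at offsets 6..7: 2D 6D.
In little-endian order the low byte comes first in memory.
Reassemble most-significant byte first: 6D 2D → 0x6D2D.

0x6D2D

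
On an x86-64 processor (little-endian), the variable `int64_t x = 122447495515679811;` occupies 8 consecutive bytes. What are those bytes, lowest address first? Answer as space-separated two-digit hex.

43 2C D9 31 59 05 B3 01

122447495515679811 in hexadecimal, padded to 64 bits, is 0x01B3055931D92C43.
Split into bytes (most-significant first): 01 B3 05 59 31 D9 2C 43.
Little-endian stores the least-significant byte at the lowest address.
So at ascending addresses the bytes are 43 2C D9 31 59 05 B3 01.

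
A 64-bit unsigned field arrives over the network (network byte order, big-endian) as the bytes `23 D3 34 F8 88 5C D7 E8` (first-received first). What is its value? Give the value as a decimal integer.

In big-endian order the high byte comes first in memory.
The bytes are already most-significant first: 0x23D334F8885CD7E8.
0x23D334F8885CD7E8 = 2581465253457745896.

2581465253457745896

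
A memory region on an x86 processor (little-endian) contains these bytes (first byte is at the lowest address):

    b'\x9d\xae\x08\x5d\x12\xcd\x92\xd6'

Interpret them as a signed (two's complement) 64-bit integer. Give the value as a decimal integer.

Little-endian stores the least-significant byte at the lowest address.
Reassemble most-significant byte first: D6 92 CD 12 5D 08 AE 9D → 0xD692CD125D08AE9D.
Top bit is set, so as a signed 64-bit value this is 0xD692CD125D08AE9D − 2^64 = -2985098124239262051.

-2985098124239262051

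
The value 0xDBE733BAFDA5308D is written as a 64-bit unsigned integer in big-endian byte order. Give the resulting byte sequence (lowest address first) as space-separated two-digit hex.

Split into bytes (most-significant first): DB E7 33 BA FD A5 30 8D.
In big-endian order the high byte comes first in memory.
So the memory order matches the most-significant-first order: DB E7 33 BA FD A5 30 8D.

DB E7 33 BA FD A5 30 8D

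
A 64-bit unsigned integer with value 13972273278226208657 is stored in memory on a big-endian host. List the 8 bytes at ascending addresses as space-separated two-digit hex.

C1 E7 7C 84 AD 5B 17 91

13972273278226208657 in hexadecimal, padded to 64 bits, is 0xC1E77C84AD5B1791.
Split into bytes (most-significant first): C1 E7 7C 84 AD 5B 17 91.
Big-endian: lowest address holds the most-significant byte.
So the memory order matches the most-significant-first order: C1 E7 7C 84 AD 5B 17 91.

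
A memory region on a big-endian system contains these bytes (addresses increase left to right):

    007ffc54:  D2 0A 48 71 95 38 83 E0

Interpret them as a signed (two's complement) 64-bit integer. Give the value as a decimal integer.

In big-endian order the high byte comes first in memory.
The bytes are already most-significant first: 0xD20A4871953883E0.
Top bit is set, so as a signed 64-bit value this is 0xD20A4871953883E0 − 2^64 = -3311754923305565216.

-3311754923305565216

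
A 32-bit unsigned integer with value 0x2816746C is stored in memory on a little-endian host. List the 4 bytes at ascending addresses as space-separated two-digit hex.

6C 74 16 28

Split into bytes (most-significant first): 28 16 74 6C.
In little-endian order the low byte comes first in memory.
So at ascending addresses the bytes are 6C 74 16 28.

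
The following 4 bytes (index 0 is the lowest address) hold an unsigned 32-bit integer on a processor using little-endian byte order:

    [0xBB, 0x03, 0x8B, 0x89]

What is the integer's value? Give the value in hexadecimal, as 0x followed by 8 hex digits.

0x898B03BB

Little-endian: lowest address holds the least-significant byte.
Reassemble most-significant byte first: 89 8B 03 BB → 0x898B03BB.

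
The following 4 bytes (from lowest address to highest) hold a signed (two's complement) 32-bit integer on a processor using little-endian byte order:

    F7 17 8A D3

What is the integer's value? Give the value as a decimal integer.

Little-endian stores the least-significant byte at the lowest address.
Reassemble most-significant byte first: D3 8A 17 F7 → 0xD38A17F7.
Top bit is set, so as a signed 32-bit value this is 0xD38A17F7 − 2^32 = -745924617.

-745924617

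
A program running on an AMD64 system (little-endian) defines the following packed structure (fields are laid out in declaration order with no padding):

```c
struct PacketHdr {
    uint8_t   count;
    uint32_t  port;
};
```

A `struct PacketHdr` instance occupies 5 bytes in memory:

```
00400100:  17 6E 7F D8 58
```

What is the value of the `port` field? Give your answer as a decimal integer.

1490583406

`port` follows `count` (1 byte), so it starts at byte offset 1 and occupies 4 bytes.
Bytes at offsets 1..4: 6E 7F D8 58.
Little-endian: lowest address holds the least-significant byte.
Reassemble most-significant byte first: 58 D8 7F 6E → 0x58D87F6E.
0x58D87F6E = 1490583406.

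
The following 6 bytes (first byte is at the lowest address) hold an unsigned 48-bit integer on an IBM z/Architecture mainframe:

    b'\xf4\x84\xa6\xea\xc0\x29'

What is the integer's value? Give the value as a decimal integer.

Big-endian: lowest address holds the most-significant byte.
The bytes are already most-significant first: 0xF484A6EAC029.
0xF484A6EAC029 = 268850573262889.

268850573262889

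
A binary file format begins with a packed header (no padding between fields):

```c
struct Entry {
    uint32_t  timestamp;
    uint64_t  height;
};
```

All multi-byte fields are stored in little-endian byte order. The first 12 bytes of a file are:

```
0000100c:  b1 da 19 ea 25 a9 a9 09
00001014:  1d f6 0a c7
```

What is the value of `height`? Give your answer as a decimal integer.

`height` follows `timestamp` (4 bytes), so it starts at byte offset 4 and occupies 8 bytes.
Bytes at offsets 4..11: 25 A9 A9 09 1D F6 0A C7.
Little-endian: lowest address holds the least-significant byte.
Reassemble most-significant byte first: C7 0A F6 1D 09 A9 A9 25 → 0xC70AF61D09A9A925.
0xC70AF61D09A9A925 = 14342546567891364133.

14342546567891364133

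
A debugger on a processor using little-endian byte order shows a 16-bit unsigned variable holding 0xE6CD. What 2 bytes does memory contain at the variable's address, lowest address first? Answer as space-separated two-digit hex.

CD E6

Split into bytes (most-significant first): E6 CD.
In little-endian order the low byte comes first in memory.
So at ascending addresses the bytes are CD E6.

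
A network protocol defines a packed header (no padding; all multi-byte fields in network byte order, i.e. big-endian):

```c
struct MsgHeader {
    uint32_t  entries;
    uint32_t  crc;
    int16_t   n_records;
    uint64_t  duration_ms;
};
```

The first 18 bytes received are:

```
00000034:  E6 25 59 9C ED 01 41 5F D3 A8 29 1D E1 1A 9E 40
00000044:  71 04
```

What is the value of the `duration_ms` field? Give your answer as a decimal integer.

`duration_ms` follows `entries` (4 B), `crc` (4 B), `n_records` (2 B), so it starts at offset 4 + 4 + 2 = 10 and occupies 8 bytes.
Bytes at offsets 10..17: 29 1D E1 1A 9E 40 71 04.
Big-endian: lowest address holds the most-significant byte.
The bytes are already most-significant first: 0x291DE11A9E407104.
0x291DE11A9E407104 = 2962771634320077060.

2962771634320077060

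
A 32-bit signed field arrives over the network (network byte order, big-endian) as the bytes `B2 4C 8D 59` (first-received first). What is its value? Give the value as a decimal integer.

Big-endian stores the most-significant byte at the lowest address.
The bytes are already most-significant first: 0xB24C8D59.
Top bit is set, so as a signed 32-bit value this is 0xB24C8D59 − 2^32 = -1303605927.

-1303605927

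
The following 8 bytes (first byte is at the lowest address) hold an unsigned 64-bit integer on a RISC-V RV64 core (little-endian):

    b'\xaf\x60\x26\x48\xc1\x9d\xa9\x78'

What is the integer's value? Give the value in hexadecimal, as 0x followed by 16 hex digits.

In little-endian order the low byte comes first in memory.
Reassemble most-significant byte first: 78 A9 9D C1 48 26 60 AF → 0x78A99DC1482660AF.

0x78A99DC1482660AF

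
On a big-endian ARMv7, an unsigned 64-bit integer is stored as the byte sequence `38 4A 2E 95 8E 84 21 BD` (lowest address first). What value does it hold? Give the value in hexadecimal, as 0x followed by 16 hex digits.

Big-endian: lowest address holds the most-significant byte.
The bytes are already most-significant first: 0x384A2E958E8421BD.

0x384A2E958E8421BD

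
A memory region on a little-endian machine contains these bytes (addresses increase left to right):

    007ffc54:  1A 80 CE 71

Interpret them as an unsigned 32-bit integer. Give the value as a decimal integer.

1909358618

Little-endian stores the least-significant byte at the lowest address.
Reassemble most-significant byte first: 71 CE 80 1A → 0x71CE801A.
0x71CE801A = 1909358618.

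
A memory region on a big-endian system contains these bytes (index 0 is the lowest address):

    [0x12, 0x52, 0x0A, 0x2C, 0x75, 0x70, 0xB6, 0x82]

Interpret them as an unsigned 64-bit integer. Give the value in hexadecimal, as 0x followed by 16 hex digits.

0x12520A2C7570B682

Big-endian: lowest address holds the most-significant byte.
The bytes are already most-significant first: 0x12520A2C7570B682.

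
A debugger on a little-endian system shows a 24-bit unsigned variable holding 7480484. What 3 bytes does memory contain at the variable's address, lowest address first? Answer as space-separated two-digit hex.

7480484 in hexadecimal, padded to 24 bits, is 0x7224A4.
Split into bytes (most-significant first): 72 24 A4.
In little-endian order the low byte comes first in memory.
So at ascending addresses the bytes are A4 24 72.

A4 24 72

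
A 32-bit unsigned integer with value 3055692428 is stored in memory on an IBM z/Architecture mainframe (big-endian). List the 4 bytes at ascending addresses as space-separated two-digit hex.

3055692428 in hexadecimal, padded to 32 bits, is 0xB6222A8C.
Split into bytes (most-significant first): B6 22 2A 8C.
In big-endian order the high byte comes first in memory.
So the memory order matches the most-significant-first order: B6 22 2A 8C.

B6 22 2A 8C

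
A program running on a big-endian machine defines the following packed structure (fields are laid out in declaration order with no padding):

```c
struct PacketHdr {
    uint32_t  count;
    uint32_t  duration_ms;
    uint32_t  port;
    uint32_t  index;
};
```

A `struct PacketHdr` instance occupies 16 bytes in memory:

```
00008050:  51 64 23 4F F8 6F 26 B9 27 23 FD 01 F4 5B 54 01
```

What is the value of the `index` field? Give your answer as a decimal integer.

4099625985

`index` follows `count` (4 B), `duration_ms` (4 B), `port` (4 B), so it starts at offset 4 + 4 + 4 = 12 and occupies 4 bytes.
Bytes at offsets 12..15: F4 5B 54 01.
In big-endian order the high byte comes first in memory.
The bytes are already most-significant first: 0xF45B5401.
0xF45B5401 = 4099625985.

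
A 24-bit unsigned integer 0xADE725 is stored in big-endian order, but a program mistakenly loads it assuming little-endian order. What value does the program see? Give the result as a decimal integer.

2484141

Stored big-endian, the bytes at ascending addresses are AD E7 25.
Read back as little-endian, the first byte is least significant, giving 0x25E7AD.
0x25E7AD = 2484141.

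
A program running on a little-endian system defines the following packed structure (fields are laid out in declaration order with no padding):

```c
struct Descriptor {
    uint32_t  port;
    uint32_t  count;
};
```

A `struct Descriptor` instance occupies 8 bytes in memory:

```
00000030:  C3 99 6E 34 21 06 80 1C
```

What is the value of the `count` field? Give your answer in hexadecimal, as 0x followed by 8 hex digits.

`count` follows `port` (4 bytes), so it starts at byte offset 4 and occupies 4 bytes.
Bytes at offsets 4..7: 21 06 80 1C.
Little-endian stores the least-significant byte at the lowest address.
Reassemble most-significant byte first: 1C 80 06 21 → 0x1C800621.

0x1C800621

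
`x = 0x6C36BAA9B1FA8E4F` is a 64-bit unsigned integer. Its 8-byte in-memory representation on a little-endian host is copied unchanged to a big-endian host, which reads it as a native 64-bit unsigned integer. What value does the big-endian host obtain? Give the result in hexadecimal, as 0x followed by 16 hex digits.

Stored little-endian, the bytes at ascending addresses are 4F 8E FA B1 A9 BA 36 6C.
Read back as big-endian, the last byte is least significant, giving 0x4F8EFAB1A9BA366C.

0x4F8EFAB1A9BA366C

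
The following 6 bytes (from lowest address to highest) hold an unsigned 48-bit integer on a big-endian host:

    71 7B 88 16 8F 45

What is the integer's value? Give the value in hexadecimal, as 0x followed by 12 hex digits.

Big-endian: lowest address holds the most-significant byte.
The bytes are already most-significant first: 0x717B88168F45.

0x717B88168F45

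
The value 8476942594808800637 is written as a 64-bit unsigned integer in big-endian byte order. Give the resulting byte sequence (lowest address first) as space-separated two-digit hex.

75 A4 26 60 90 F4 E5 7D

8476942594808800637 in hexadecimal, padded to 64 bits, is 0x75A4266090F4E57D.
Split into bytes (most-significant first): 75 A4 26 60 90 F4 E5 7D.
In big-endian order the high byte comes first in memory.
So the memory order matches the most-significant-first order: 75 A4 26 60 90 F4 E5 7D.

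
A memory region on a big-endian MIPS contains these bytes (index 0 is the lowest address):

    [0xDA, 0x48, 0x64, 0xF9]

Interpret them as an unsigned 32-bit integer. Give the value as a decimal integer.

3662177529

Big-endian: lowest address holds the most-significant byte.
The bytes are already most-significant first: 0xDA4864F9.
0xDA4864F9 = 3662177529.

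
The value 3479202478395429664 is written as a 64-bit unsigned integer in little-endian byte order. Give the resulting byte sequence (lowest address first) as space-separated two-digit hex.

20 13 6B 72 38 9C 48 30

3479202478395429664 in hexadecimal, padded to 64 bits, is 0x30489C38726B1320.
Split into bytes (most-significant first): 30 48 9C 38 72 6B 13 20.
Little-endian: lowest address holds the least-significant byte.
So at ascending addresses the bytes are 20 13 6B 72 38 9C 48 30.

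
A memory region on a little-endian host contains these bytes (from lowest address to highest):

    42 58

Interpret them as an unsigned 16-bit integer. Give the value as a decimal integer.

22594

Little-endian stores the least-significant byte at the lowest address.
Reassemble most-significant byte first: 58 42 → 0x5842.
0x5842 = 22594.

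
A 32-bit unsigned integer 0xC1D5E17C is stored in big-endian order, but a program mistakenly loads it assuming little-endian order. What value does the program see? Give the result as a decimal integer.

2095175105

Stored big-endian, the bytes at ascending addresses are C1 D5 E1 7C.
Read back as little-endian, the first byte is least significant, giving 0x7CE1D5C1.
0x7CE1D5C1 = 2095175105.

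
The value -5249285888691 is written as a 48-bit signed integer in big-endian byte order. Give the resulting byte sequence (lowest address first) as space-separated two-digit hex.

FB 39 CE 2D E5 4D

Two's complement of -5249285888691 in 48 bits: 5249285888691 = 0x04C631D21AB3; invert → 0xFB39CE2DE54C; add 1 → 0xFB39CE2DE54D.
Split into bytes (most-significant first): FB 39 CE 2D E5 4D.
Big-endian: lowest address holds the most-significant byte.
So the memory order matches the most-significant-first order: FB 39 CE 2D E5 4D.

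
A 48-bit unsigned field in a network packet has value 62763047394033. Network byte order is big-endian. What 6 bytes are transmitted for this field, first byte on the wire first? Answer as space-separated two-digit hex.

62763047394033 in hexadecimal, padded to 48 bits, is 0x391529251AF1.
Split into bytes (most-significant first): 39 15 29 25 1A F1.
Big-endian stores the most-significant byte at the lowest address.
So the memory order matches the most-significant-first order: 39 15 29 25 1A F1.

39 15 29 25 1A F1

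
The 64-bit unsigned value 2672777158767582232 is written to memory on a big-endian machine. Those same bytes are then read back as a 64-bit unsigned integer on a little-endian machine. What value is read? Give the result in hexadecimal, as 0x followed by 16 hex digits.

2672777158767582232 in 64-bit hexadecimal is 0x25179CAA381E9C18.
Stored big-endian, the bytes at ascending addresses are 25 17 9C AA 38 1E 9C 18.
Read back as little-endian, the first byte is least significant, giving 0x189C1E38AA9C1725.

0x189C1E38AA9C1725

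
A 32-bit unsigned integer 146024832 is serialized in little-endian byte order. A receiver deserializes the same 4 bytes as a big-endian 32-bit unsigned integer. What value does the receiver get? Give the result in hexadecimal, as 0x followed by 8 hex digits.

0x8029B408

146024832 in 32-bit hexadecimal is 0x08B42980.
Stored little-endian, the bytes at ascending addresses are 80 29 B4 08.
Read back as big-endian, the last byte is least significant, giving 0x8029B408.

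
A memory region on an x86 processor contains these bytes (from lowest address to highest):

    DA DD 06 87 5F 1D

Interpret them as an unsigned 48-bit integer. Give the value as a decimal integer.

32296124472794

Little-endian stores the least-significant byte at the lowest address.
Reassemble most-significant byte first: 1D 5F 87 06 DD DA → 0x1D5F8706DDDA.
0x1D5F8706DDDA = 32296124472794.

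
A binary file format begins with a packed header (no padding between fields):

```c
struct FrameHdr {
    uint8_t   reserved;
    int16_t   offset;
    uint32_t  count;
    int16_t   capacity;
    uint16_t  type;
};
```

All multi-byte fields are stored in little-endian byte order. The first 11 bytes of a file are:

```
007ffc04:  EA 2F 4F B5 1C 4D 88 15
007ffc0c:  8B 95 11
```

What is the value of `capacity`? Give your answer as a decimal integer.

-29931

`capacity` follows `reserved` (1 B), `offset` (2 B), `count` (4 B), so it starts at offset 1 + 2 + 4 = 7 and occupies 2 bytes.
Bytes at offsets 7..8: 15 8B.
Little-endian: lowest address holds the least-significant byte.
Reassemble most-significant byte first: 8B 15 → 0x8B15.
Top bit is set, so as a signed 16-bit value this is 0x8B15 − 2^16 = -29931.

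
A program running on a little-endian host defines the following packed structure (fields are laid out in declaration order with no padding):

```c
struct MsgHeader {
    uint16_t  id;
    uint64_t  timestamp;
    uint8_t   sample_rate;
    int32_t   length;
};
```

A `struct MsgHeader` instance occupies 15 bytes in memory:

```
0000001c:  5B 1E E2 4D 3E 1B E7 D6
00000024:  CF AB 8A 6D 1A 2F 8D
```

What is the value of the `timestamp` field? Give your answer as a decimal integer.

12380350188747640290

`timestamp` follows `id` (2 bytes), so it starts at byte offset 2 and occupies 8 bytes.
Bytes at offsets 2..9: E2 4D 3E 1B E7 D6 CF AB.
Little-endian stores the least-significant byte at the lowest address.
Reassemble most-significant byte first: AB CF D6 E7 1B 3E 4D E2 → 0xABCFD6E71B3E4DE2.
0xABCFD6E71B3E4DE2 = 12380350188747640290.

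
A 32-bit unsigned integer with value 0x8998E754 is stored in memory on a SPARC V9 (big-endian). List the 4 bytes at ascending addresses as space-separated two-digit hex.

89 98 E7 54

Split into bytes (most-significant first): 89 98 E7 54.
Big-endian stores the most-significant byte at the lowest address.
So the memory order matches the most-significant-first order: 89 98 E7 54.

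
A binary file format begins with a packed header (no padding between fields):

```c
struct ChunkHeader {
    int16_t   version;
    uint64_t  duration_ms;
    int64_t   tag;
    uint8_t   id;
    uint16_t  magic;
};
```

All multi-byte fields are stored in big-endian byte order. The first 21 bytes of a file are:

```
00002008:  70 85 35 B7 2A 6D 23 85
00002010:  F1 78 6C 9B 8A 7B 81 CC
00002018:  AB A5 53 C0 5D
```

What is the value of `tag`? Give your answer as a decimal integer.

`tag` follows `version` (2 B), `duration_ms` (8 B), so it starts at offset 2 + 8 = 10 and occupies 8 bytes.
Bytes at offsets 10..17: 6C 9B 8A 7B 81 CC AB A5.
Big-endian: lowest address holds the most-significant byte.
The bytes are already most-significant first: 0x6C9B8A7B81CCABA5.
0x6C9B8A7B81CCABA5 = 7826001040549653413.

7826001040549653413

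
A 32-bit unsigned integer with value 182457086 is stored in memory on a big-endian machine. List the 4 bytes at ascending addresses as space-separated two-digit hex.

0A E0 12 FE

182457086 in hexadecimal, padded to 32 bits, is 0x0AE012FE.
Split into bytes (most-significant first): 0A E0 12 FE.
In big-endian order the high byte comes first in memory.
So the memory order matches the most-significant-first order: 0A E0 12 FE.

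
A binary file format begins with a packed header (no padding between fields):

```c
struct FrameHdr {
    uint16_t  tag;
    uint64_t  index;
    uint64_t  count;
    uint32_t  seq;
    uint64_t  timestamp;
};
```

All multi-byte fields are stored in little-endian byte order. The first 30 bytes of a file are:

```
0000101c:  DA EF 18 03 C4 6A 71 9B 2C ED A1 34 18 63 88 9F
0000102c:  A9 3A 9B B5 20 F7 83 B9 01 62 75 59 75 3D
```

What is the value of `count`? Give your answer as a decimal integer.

`count` follows `tag` (2 B), `index` (8 B), so it starts at offset 2 + 8 = 10 and occupies 8 bytes.
Bytes at offsets 10..17: A1 34 18 63 88 9F A9 3A.
Little-endian stores the least-significant byte at the lowest address.
Reassemble most-significant byte first: 3A A9 9F 88 63 18 34 A1 → 0x3AA99F88631834A1.
0x3AA99F88631834A1 = 4227085133390820513.

4227085133390820513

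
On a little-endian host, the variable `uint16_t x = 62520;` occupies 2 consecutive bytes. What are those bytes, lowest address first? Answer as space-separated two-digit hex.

38 F4

62520 in hexadecimal, padded to 16 bits, is 0xF438.
Split into bytes (most-significant first): F4 38.
In little-endian order the low byte comes first in memory.
So at ascending addresses the bytes are 38 F4.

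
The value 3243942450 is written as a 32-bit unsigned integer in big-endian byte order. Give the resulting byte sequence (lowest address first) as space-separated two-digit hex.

3243942450 in hexadecimal, padded to 32 bits, is 0xC15AA232.
Split into bytes (most-significant first): C1 5A A2 32.
Big-endian stores the most-significant byte at the lowest address.
So the memory order matches the most-significant-first order: C1 5A A2 32.

C1 5A A2 32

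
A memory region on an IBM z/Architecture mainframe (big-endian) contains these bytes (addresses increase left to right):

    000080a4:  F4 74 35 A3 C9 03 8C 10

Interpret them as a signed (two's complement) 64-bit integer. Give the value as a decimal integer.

-831981053588304880

In big-endian order the high byte comes first in memory.
The bytes are already most-significant first: 0xF47435A3C9038C10.
Top bit is set, so as a signed 64-bit value this is 0xF47435A3C9038C10 − 2^64 = -831981053588304880.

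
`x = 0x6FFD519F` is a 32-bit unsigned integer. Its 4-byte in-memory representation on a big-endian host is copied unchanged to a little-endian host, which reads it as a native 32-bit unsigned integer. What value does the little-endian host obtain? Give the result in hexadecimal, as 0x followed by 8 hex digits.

Stored big-endian, the bytes at ascending addresses are 6F FD 51 9F.
Read back as little-endian, the first byte is least significant, giving 0x9F51FD6F.

0x9F51FD6F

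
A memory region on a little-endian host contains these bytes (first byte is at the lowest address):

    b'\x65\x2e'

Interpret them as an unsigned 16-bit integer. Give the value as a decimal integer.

11877

Little-endian stores the least-significant byte at the lowest address.
Reassemble most-significant byte first: 2E 65 → 0x2E65.
0x2E65 = 11877.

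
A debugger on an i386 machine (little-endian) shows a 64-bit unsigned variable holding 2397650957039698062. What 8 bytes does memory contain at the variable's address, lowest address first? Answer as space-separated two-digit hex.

2397650957039698062 in hexadecimal, padded to 64 bits, is 0x21462AD795BA008E.
Split into bytes (most-significant first): 21 46 2A D7 95 BA 00 8E.
Little-endian stores the least-significant byte at the lowest address.
So at ascending addresses the bytes are 8E 00 BA 95 D7 2A 46 21.

8E 00 BA 95 D7 2A 46 21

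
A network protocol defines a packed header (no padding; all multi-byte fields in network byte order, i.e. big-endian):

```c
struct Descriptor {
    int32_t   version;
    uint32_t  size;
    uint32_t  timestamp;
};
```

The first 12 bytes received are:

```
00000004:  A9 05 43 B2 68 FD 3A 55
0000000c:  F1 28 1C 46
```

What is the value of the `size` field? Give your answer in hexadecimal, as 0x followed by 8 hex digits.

0x68FD3A55

`size` follows `version` (4 bytes), so it starts at byte offset 4 and occupies 4 bytes.
Bytes at offsets 4..7: 68 FD 3A 55.
Big-endian stores the most-significant byte at the lowest address.
The bytes are already most-significant first: 0x68FD3A55.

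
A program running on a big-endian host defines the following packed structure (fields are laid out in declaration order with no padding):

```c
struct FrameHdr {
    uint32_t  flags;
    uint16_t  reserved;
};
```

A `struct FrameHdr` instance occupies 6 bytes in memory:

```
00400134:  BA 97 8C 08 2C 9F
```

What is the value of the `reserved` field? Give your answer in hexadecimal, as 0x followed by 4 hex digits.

`reserved` follows `flags` (4 bytes), so it starts at byte offset 4 and occupies 2 bytes.
Bytes at offsets 4..5: 2C 9F.
Big-endian stores the most-significant byte at the lowest address.
The bytes are already most-significant first: 0x2C9F.

0x2C9F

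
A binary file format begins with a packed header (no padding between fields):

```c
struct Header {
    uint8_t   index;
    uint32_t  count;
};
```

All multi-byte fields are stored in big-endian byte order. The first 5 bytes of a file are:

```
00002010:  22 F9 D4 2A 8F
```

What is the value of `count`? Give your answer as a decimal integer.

4191431311

`count` follows `index` (1 byte), so it starts at byte offset 1 and occupies 4 bytes.
Bytes at offsets 1..4: F9 D4 2A 8F.
Big-endian stores the most-significant byte at the lowest address.
The bytes are already most-significant first: 0xF9D42A8F.
0xF9D42A8F = 4191431311.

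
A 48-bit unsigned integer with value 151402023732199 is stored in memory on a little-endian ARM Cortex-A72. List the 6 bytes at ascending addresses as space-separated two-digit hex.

E7 C3 D7 07 B3 89

151402023732199 in hexadecimal, padded to 48 bits, is 0x89B307D7C3E7.
Split into bytes (most-significant first): 89 B3 07 D7 C3 E7.
In little-endian order the low byte comes first in memory.
So at ascending addresses the bytes are E7 C3 D7 07 B3 89.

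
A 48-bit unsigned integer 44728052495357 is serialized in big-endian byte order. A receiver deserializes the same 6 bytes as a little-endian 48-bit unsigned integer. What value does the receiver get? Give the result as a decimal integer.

278398405422632

44728052495357 in 48-bit hexadecimal is 0x28AE0FAE33FD.
Stored big-endian, the bytes at ascending addresses are 28 AE 0F AE 33 FD.
Read back as little-endian, the first byte is least significant, giving 0xFD33AE0FAE28.
0xFD33AE0FAE28 = 278398405422632.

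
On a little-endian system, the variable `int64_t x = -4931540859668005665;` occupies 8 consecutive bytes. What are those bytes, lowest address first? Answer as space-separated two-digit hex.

Two's complement of -4931540859668005665 in 64 bits: 4931540859668005665 = 0x44705A488FD60321; invert → 0xBB8FA5B77029FCDE; add 1 → 0xBB8FA5B77029FCDF.
Split into bytes (most-significant first): BB 8F A5 B7 70 29 FC DF.
In little-endian order the low byte comes first in memory.
So at ascending addresses the bytes are DF FC 29 70 B7 A5 8F BB.

DF FC 29 70 B7 A5 8F BB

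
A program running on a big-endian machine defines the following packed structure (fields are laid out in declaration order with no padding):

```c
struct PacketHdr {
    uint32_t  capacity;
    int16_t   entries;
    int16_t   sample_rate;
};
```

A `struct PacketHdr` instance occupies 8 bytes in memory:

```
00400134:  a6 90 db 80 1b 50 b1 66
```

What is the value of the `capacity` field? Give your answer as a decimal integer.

`capacity` is the first field, at byte offset 0, occupying 4 bytes.
Bytes at offsets 0..3: A6 90 DB 80.
In big-endian order the high byte comes first in memory.
The bytes are already most-significant first: 0xA690DB80.
0xA690DB80 = 2794511232.

2794511232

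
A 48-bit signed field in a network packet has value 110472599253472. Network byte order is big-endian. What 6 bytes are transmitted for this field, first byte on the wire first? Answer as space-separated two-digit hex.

64 79 68 09 31 E0

110472599253472 in hexadecimal, padded to 48 bits, is 0x6479680931E0.
Split into bytes (most-significant first): 64 79 68 09 31 E0.
Big-endian stores the most-significant byte at the lowest address.
So the memory order matches the most-significant-first order: 64 79 68 09 31 E0.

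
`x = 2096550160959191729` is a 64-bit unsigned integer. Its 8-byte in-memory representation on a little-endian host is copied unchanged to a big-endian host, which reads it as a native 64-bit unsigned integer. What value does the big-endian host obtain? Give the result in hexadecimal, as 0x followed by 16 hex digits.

2096550160959191729 in 64-bit hexadecimal is 0x1D1871436DC2BAB1.
Stored little-endian, the bytes at ascending addresses are B1 BA C2 6D 43 71 18 1D.
Read back as big-endian, the last byte is least significant, giving 0xB1BAC26D4371181D.

0xB1BAC26D4371181D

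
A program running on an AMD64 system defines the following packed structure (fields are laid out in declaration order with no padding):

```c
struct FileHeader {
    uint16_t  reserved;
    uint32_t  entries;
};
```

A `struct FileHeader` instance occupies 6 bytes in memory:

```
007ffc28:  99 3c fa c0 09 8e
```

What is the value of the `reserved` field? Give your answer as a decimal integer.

`reserved` is the first field, at byte offset 0, occupying 2 bytes.
Bytes at offsets 0..1: 99 3C.
Little-endian stores the least-significant byte at the lowest address.
Reassemble most-significant byte first: 3C 99 → 0x3C99.
0x3C99 = 15513.

15513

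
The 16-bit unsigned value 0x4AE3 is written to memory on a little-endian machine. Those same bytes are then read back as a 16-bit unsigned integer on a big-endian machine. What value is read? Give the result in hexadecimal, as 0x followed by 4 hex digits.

0xE34A

Stored little-endian, the bytes at ascending addresses are E3 4A.
Read back as big-endian, the last byte is least significant, giving 0xE34A.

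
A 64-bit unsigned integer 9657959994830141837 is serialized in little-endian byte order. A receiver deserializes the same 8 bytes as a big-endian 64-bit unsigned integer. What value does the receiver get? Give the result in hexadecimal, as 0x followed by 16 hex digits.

9657959994830141837 in 64-bit hexadecimal is 0x8607F771FAC8B98D.
Stored little-endian, the bytes at ascending addresses are 8D B9 C8 FA 71 F7 07 86.
Read back as big-endian, the last byte is least significant, giving 0x8DB9C8FA71F70786.

0x8DB9C8FA71F70786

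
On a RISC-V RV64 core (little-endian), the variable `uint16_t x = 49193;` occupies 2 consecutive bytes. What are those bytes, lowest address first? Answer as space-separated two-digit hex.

29 C0

49193 in hexadecimal, padded to 16 bits, is 0xC029.
Split into bytes (most-significant first): C0 29.
In little-endian order the low byte comes first in memory.
So at ascending addresses the bytes are 29 C0.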